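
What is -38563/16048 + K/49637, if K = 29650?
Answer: -1438328431/796574576 ≈ -1.8056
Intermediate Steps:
-38563/16048 + K/49637 = -38563/16048 + 29650/49637 = -1438328431/796574576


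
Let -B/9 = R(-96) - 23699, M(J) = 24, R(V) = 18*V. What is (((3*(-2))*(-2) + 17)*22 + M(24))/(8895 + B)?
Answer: 331/118869 ≈ 0.0027846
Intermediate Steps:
B = 228843 (B = -9*(18*(-96) - 23699) = -9*(-1728 - 23699) = -9*(-25427) = 228843)
(((3*(-2))*(-2) + 17)*22 + M(24))/(8895 + B) = (((3*(-2))*(-2) + 17)*22 + 24)/(8895 + 228843) = ((-6*(-2) + 17)*22 + 24)/237738 = ((12 + 17)*22 + 24)*(1/237738) = (29*22 + 24)*(1/237738) = (638 + 24)*(1/237738) = 662*(1/237738) = 331/118869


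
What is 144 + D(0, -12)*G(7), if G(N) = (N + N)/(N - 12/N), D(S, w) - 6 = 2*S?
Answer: 5916/37 ≈ 159.89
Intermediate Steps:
D(S, w) = 6 + 2*S
G(N) = 2*N/(N - 12/N) (G(N) = (2*N)/(N - 12/N) = 2*N/(N - 12/N))
144 + D(0, -12)*G(7) = 144 + (6 + 2*0)*(2*7**2/(-12 + 7**2)) = 144 + (6 + 0)*(2*49/(-12 + 49)) = 144 + 6*(2*49/37) = 144 + 6*(2*49*(1/37)) = 144 + 6*(98/37) = 144 + 588/37 = 5916/37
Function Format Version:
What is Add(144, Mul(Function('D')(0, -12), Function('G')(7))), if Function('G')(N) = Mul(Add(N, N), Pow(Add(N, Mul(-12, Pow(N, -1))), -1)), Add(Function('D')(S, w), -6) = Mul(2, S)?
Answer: Rational(5916, 37) ≈ 159.89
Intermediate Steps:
Function('D')(S, w) = Add(6, Mul(2, S))
Function('G')(N) = Mul(2, N, Pow(Add(N, Mul(-12, Pow(N, -1))), -1)) (Function('G')(N) = Mul(Mul(2, N), Pow(Add(N, Mul(-12, Pow(N, -1))), -1)) = Mul(2, N, Pow(Add(N, Mul(-12, Pow(N, -1))), -1)))
Add(144, Mul(Function('D')(0, -12), Function('G')(7))) = Add(144, Mul(Add(6, Mul(2, 0)), Mul(2, Pow(7, 2), Pow(Add(-12, Pow(7, 2)), -1)))) = Add(144, Mul(Add(6, 0), Mul(2, 49, Pow(Add(-12, 49), -1)))) = Add(144, Mul(6, Mul(2, 49, Pow(37, -1)))) = Add(144, Mul(6, Mul(2, 49, Rational(1, 37)))) = Add(144, Mul(6, Rational(98, 37))) = Add(144, Rational(588, 37)) = Rational(5916, 37)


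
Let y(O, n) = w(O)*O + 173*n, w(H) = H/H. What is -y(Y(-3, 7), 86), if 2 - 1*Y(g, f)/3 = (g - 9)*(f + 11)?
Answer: -15532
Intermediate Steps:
w(H) = 1
Y(g, f) = 6 - 3*(-9 + g)*(11 + f) (Y(g, f) = 6 - 3*(g - 9)*(f + 11) = 6 - 3*(-9 + g)*(11 + f))
y(O, n) = O + 173*n (y(O, n) = 1*O + 173*n = O + 173*n)
-y(Y(-3, 7), 86) = -((303 - 33*(-3) + 27*7 - 3*7*(-3)) + 173*86) = -((303 + 99 + 189 + 63) + 14878) = -(654 + 14878) = -1*15532 = -15532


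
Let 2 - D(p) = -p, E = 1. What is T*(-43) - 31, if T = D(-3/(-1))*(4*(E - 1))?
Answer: -31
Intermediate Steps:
D(p) = 2 + p (D(p) = 2 - (-1)*p = 2 + p)
T = 0 (T = (2 - 3/(-1))*(4*(1 - 1)) = (2 - 3*(-1))*(4*0) = (2 + 3)*0 = 5*0 = 0)
T*(-43) - 31 = 0*(-43) - 31 = 0 - 31 = -31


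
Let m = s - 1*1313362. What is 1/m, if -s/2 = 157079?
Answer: -1/1627520 ≈ -6.1443e-7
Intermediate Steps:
s = -314158 (s = -2*157079 = -314158)
m = -1627520 (m = -314158 - 1*1313362 = -314158 - 1313362 = -1627520)
1/m = 1/(-1627520) = -1/1627520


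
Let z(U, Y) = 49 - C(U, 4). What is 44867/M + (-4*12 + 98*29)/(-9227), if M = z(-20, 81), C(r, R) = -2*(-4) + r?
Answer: 413817375/562847 ≈ 735.22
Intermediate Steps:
C(r, R) = 8 + r
z(U, Y) = 41 - U (z(U, Y) = 49 - (8 + U) = 49 + (-8 - U) = 41 - U)
M = 61 (M = 41 - 1*(-20) = 41 + 20 = 61)
44867/M + (-4*12 + 98*29)/(-9227) = 44867/61 + (-4*12 + 98*29)/(-9227) = 44867*(1/61) + (-48 + 2842)*(-1/9227) = 44867/61 + 2794*(-1/9227) = 44867/61 - 2794/9227 = 413817375/562847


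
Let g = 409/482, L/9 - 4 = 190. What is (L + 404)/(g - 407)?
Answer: -207260/39153 ≈ -5.2936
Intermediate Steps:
L = 1746 (L = 36 + 9*190 = 36 + 1710 = 1746)
g = 409/482 (g = 409*(1/482) = 409/482 ≈ 0.84855)
(L + 404)/(g - 407) = (1746 + 404)/(409/482 - 407) = 2150/(-195765/482) = 2150*(-482/195765) = -207260/39153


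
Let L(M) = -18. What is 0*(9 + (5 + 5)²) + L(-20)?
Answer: -18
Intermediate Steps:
0*(9 + (5 + 5)²) + L(-20) = 0*(9 + (5 + 5)²) - 18 = 0*(9 + 10²) - 18 = 0*(9 + 100) - 18 = 0*109 - 18 = 0 - 18 = -18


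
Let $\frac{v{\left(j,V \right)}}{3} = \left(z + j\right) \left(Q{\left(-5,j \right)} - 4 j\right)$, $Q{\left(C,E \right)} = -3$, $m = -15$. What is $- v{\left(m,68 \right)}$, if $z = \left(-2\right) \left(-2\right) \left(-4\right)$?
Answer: $5301$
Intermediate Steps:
$z = -16$ ($z = 4 \left(-4\right) = -16$)
$v{\left(j,V \right)} = 3 \left(-16 + j\right) \left(-3 - 4 j\right)$
$- v{\left(m,68 \right)} = - (144 - 12 \left(-15\right)^{2} + 183 \left(-15\right)) = - (144 - 2700 - 2745) = \left(-1\right) \left(-5301\right) = 5301$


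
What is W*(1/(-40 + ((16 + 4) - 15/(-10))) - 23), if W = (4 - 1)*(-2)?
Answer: 5118/37 ≈ 138.32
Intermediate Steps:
W = -6 (W = 3*(-2) = -6)
W*(1/(-40 + ((16 + 4) - 15/(-10))) - 23) = -6*(1/(-40 + ((16 + 4) - 15/(-10))) - 23) = -6*(1/(-40 + (20 - 15*(-1/10))) - 23) = -6*(1/(-40 + (20 + 3/2)) - 23) = -6*(1/(-40 + 43/2) - 23) = -6*(1/(-37/2) - 23) = -6*(-2/37 - 23) = -6*(-853/37) = 5118/37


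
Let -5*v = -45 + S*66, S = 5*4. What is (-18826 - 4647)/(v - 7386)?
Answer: 23473/7641 ≈ 3.0720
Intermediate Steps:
S = 20
v = -255 (v = -(-45 + 20*66)/5 = -(-45 + 1320)/5 = -⅕*1275 = -255)
(-18826 - 4647)/(v - 7386) = (-18826 - 4647)/(-255 - 7386) = -23473/(-7641) = -23473*(-1/7641) = 23473/7641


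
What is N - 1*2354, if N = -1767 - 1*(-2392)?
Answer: -1729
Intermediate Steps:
N = 625 (N = -1767 + 2392 = 625)
N - 1*2354 = 625 - 1*2354 = 625 - 2354 = -1729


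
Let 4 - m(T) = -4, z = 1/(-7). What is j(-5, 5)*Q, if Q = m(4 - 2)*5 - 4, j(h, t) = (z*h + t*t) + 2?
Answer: 6984/7 ≈ 997.71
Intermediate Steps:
z = -⅐ ≈ -0.14286
m(T) = 8 (m(T) = 4 - 1*(-4) = 4 + 4 = 8)
j(h, t) = 2 + t² - h/7 (j(h, t) = (-h/7 + t*t) + 2 = (-h/7 + t²) + 2 = (t² - h/7) + 2 = 2 + t² - h/7)
Q = 36 (Q = 8*5 - 4 = 40 - 4 = 36)
j(-5, 5)*Q = (2 + 5² - ⅐*(-5))*36 = (2 + 25 + 5/7)*36 = (194/7)*36 = 6984/7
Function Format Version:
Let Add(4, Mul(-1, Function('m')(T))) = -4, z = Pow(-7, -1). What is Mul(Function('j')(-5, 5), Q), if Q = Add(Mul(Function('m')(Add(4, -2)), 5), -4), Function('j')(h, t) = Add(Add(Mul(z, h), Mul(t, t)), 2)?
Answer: Rational(6984, 7) ≈ 997.71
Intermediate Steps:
z = Rational(-1, 7) ≈ -0.14286
Function('m')(T) = 8 (Function('m')(T) = Add(4, Mul(-1, -4)) = Add(4, 4) = 8)
Function('j')(h, t) = Add(2, Pow(t, 2), Mul(Rational(-1, 7), h)) (Function('j')(h, t) = Add(Add(Mul(Rational(-1, 7), h), Mul(t, t)), 2) = Add(Add(Mul(Rational(-1, 7), h), Pow(t, 2)), 2) = Add(Add(Pow(t, 2), Mul(Rational(-1, 7), h)), 2) = Add(2, Pow(t, 2), Mul(Rational(-1, 7), h)))
Q = 36 (Q = Add(Mul(8, 5), -4) = Add(40, -4) = 36)
Mul(Function('j')(-5, 5), Q) = Mul(Add(2, Pow(5, 2), Mul(Rational(-1, 7), -5)), 36) = Mul(Add(2, 25, Rational(5, 7)), 36) = Mul(Rational(194, 7), 36) = Rational(6984, 7)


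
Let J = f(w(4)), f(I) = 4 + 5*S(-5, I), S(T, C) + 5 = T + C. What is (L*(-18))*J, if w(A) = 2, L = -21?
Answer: -13608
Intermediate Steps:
S(T, C) = -5 + C + T (S(T, C) = -5 + (T + C) = -5 + (C + T) = -5 + C + T)
f(I) = -46 + 5*I (f(I) = 4 + 5*(-5 + I - 5) = 4 + 5*(-10 + I) = 4 + (-50 + 5*I) = -46 + 5*I)
J = -36 (J = -46 + 5*2 = -46 + 10 = -36)
(L*(-18))*J = -21*(-18)*(-36) = 378*(-36) = -13608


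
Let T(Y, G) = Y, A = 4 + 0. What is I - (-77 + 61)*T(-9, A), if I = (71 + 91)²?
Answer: 26100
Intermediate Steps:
A = 4
I = 26244 (I = 162² = 26244)
I - (-77 + 61)*T(-9, A) = 26244 - (-77 + 61)*(-9) = 26244 - (-16)*(-9) = 26244 - 1*144 = 26244 - 144 = 26100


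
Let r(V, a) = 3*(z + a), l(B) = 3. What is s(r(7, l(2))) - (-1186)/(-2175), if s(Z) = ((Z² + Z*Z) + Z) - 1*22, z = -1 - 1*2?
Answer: -49036/2175 ≈ -22.545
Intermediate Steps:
z = -3 (z = -1 - 2 = -3)
r(V, a) = -9 + 3*a (r(V, a) = 3*(-3 + a) = -9 + 3*a)
s(Z) = -22 + Z + 2*Z² (s(Z) = ((Z² + Z²) + Z) - 22 = (2*Z² + Z) - 22 = (Z + 2*Z²) - 22 = -22 + Z + 2*Z²)
s(r(7, l(2))) - (-1186)/(-2175) = (-22 + (-9 + 3*3) + 2*(-9 + 3*3)²) - (-1186)/(-2175) = (-22 + (-9 + 9) + 2*(-9 + 9)²) - (-1186)*(-1)/2175 = (-22 + 0 + 2*0²) - 1*1186/2175 = (-22 + 0 + 2*0) - 1186/2175 = (-22 + 0 + 0) - 1186/2175 = -22 - 1186/2175 = -49036/2175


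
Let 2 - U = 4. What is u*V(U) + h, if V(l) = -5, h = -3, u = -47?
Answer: 232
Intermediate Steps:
U = -2 (U = 2 - 1*4 = 2 - 4 = -2)
u*V(U) + h = -47*(-5) - 3 = 235 - 3 = 232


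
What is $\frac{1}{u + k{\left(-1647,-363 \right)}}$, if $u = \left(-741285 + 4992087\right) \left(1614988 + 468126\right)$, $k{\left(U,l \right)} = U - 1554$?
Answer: $\frac{1}{8854905154227} \approx 1.1293 \cdot 10^{-13}$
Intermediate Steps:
$k{\left(U,l \right)} = -1554 + U$
$u = 8854905157428$ ($u = 4250802 \cdot 2083114 = 8854905157428$)
$\frac{1}{u + k{\left(-1647,-363 \right)}} = \frac{1}{8854905157428 - 3201} = \frac{1}{8854905154227}$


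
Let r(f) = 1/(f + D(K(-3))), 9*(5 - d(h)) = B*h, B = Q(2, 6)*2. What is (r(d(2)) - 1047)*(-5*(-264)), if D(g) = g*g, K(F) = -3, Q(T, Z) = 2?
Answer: -81534420/59 ≈ -1.3819e+6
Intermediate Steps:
B = 4 (B = 2*2 = 4)
d(h) = 5 - 4*h/9
D(g) = g**2
r(f) = 1/(9 + f) (r(f) = 1/(f + (-3)**2) = 1/(f + 9) = 1/(9 + f))
(r(d(2)) - 1047)*(-5*(-264)) = (1/(9 + (5 - 4/9*2)) - 1047)*(-5*(-264)) = (1/(9 + (5 - 8/9)) - 1047)*1320 = (1/(9 + 37/9) - 1047)*1320 = (1/(118/9) - 1047)*1320 = (9/118 - 1047)*1320 = -123537/118*1320 = -81534420/59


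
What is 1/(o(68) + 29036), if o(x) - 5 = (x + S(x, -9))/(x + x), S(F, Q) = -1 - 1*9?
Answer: 68/1974817 ≈ 3.4434e-5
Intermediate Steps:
S(F, Q) = -10 (S(F, Q) = -1 - 9 = -10)
o(x) = 5 + (-10 + x)/(2*x) (o(x) = 5 + (x - 10)/(x + x) = 5 + (-10 + x)/((2*x)) = 5 + (-10 + x)*(1/(2*x)) = 5 + (-10 + x)/(2*x))
1/(o(68) + 29036) = 1/((11/2 - 5/68) + 29036) = 1/(369/68 + 29036) = 1/(1974817/68) = 68/1974817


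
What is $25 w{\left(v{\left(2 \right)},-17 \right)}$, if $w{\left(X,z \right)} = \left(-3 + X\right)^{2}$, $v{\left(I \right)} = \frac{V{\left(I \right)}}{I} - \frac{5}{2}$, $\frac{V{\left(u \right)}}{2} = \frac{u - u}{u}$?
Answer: $\frac{3025}{4} \approx 756.25$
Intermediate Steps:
$V{\left(u \right)} = 0$ ($V{\left(u \right)} = 2 \frac{u - u}{u} = 2 \frac{0}{u} = 2 \cdot 0 = 0$)
$v{\left(I \right)} = - \frac{5}{2}$ ($v{\left(I \right)} = \frac{0}{I} - \frac{5}{2} = 0 - \frac{5}{2} = - \frac{5}{2}$)
$25 w{\left(v{\left(2 \right)},-17 \right)} = 25 \left(-3 - \frac{5}{2}\right)^{2} = 25 \left(- \frac{11}{2}\right)^{2} = 25 \cdot \frac{121}{4} = \frac{3025}{4}$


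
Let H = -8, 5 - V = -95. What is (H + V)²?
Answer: 8464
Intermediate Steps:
V = 100 (V = 5 - 1*(-95) = 5 + 95 = 100)
(H + V)² = (-8 + 100)² = 92² = 8464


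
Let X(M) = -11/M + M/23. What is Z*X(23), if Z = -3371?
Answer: -40452/23 ≈ -1758.8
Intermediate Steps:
X(M) = -11/M + M/23 (X(M) = -11/M + M*(1/23) = -11/M + M/23)
Z*X(23) = -3371*(-11/23 + (1/23)*23) = -3371*(-11*1/23 + 1) = -3371*(-11/23 + 1) = -3371*12/23 = -40452/23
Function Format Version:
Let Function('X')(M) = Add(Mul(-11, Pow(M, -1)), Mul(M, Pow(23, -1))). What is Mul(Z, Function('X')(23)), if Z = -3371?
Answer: Rational(-40452, 23) ≈ -1758.8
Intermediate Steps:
Function('X')(M) = Add(Mul(-11, Pow(M, -1)), Mul(Rational(1, 23), M)) (Function('X')(M) = Add(Mul(-11, Pow(M, -1)), Mul(M, Rational(1, 23))) = Add(Mul(-11, Pow(M, -1)), Mul(Rational(1, 23), M)))
Mul(Z, Function('X')(23)) = Mul(-3371, Add(Mul(-11, Pow(23, -1)), Mul(Rational(1, 23), 23))) = Mul(-3371, Add(Mul(-11, Rational(1, 23)), 1)) = Mul(-3371, Add(Rational(-11, 23), 1)) = Mul(-3371, Rational(12, 23)) = Rational(-40452, 23)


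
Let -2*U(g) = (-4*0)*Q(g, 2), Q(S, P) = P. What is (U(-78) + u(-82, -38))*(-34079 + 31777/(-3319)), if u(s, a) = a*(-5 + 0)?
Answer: -21496595820/3319 ≈ -6.4768e+6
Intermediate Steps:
u(s, a) = -5*a (u(s, a) = a*(-5) = -5*a)
U(g) = 0 (U(g) = -(-4*0)*2/2 = -0*2 = -½*0 = 0)
(U(-78) + u(-82, -38))*(-34079 + 31777/(-3319)) = (0 - 5*(-38))*(-34079 + 31777/(-3319)) = (0 + 190)*(-34079 + 31777*(-1/3319)) = 190*(-34079 - 31777/3319) = 190*(-113139978/3319) = -21496595820/3319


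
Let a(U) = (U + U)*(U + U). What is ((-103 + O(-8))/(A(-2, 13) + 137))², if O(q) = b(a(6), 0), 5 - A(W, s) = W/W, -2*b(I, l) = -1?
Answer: 42025/79524 ≈ 0.52846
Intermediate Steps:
a(U) = 4*U² (a(U) = (2*U)*(2*U) = 4*U²)
b(I, l) = ½ (b(I, l) = -½*(-1) = ½)
A(W, s) = 4 (A(W, s) = 5 - W/W = 5 - 1*1 = 5 - 1 = 4)
O(q) = ½
((-103 + O(-8))/(A(-2, 13) + 137))² = ((-103 + ½)/(4 + 137))² = (-205/2/141)² = (-205/2*1/141)² = (-205/282)² = 42025/79524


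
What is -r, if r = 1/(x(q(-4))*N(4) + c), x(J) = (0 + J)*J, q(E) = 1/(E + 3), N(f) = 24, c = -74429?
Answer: 1/74405 ≈ 1.3440e-5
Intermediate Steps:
q(E) = 1/(3 + E)
x(J) = J² (x(J) = J*J = J²)
r = -1/74405 (r = 1/((1/(3 - 4))²*24 - 74429) = 1/((1/(-1))²*24 - 74429) = 1/((-1)²*24 - 74429) = 1/(1*24 - 74429) = 1/(24 - 74429) = 1/(-74405) = -1/74405 ≈ -1.3440e-5)
-r = -1*(-1/74405) = 1/74405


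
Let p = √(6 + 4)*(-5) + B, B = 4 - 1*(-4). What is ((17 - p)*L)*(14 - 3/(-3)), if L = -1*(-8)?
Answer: 1080 + 600*√10 ≈ 2977.4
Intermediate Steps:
B = 8 (B = 4 + 4 = 8)
p = 8 - 5*√10 (p = √(6 + 4)*(-5) + 8 = √10*(-5) + 8 = -5*√10 + 8 = 8 - 5*√10 ≈ -7.8114)
L = 8
((17 - p)*L)*(14 - 3/(-3)) = ((17 - (8 - 5*√10))*8)*(14 - 3/(-3)) = ((17 + (-8 + 5*√10))*8)*(14 - 3*(-1)/3) = ((9 + 5*√10)*8)*(14 - 1*(-1)) = (72 + 40*√10)*(14 + 1) = (72 + 40*√10)*15 = 1080 + 600*√10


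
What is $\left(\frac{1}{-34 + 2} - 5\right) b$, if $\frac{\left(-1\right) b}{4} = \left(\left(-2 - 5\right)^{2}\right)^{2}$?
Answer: $\frac{386561}{8} \approx 48320.0$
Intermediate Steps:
$b = -9604$ ($b = - 4 \left(\left(-2 - 5\right)^{2}\right)^{2} = - 4 \left(\left(-7\right)^{2}\right)^{2} = - 4 \cdot 49^{2} = \left(-4\right) 2401 = -9604$)
$\left(\frac{1}{-34 + 2} - 5\right) b = \left(\frac{1}{-34 + 2} - 5\right) \left(-9604\right) = \left(\frac{1}{-32} - 5\right) \left(-9604\right) = \left(- \frac{1}{32} - 5\right) \left(-9604\right) = \left(- \frac{161}{32}\right) \left(-9604\right) = \frac{386561}{8}$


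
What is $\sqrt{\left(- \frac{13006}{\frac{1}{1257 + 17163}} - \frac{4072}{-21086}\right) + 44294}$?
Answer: $\frac{i \sqrt{26624501461104326}}{10543} \approx 15477.0 i$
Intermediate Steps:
$\sqrt{\left(- \frac{13006}{\frac{1}{1257 + 17163}} - \frac{4072}{-21086}\right) + 44294} = \sqrt{\left(- \frac{13006}{\frac{1}{18420}} - - \frac{2036}{10543}\right) + 44294} = \sqrt{\left(- 13006 \frac{1}{\frac{1}{18420}} + \frac{2036}{10543}\right) + 44294} = \sqrt{\left(\left(-13006\right) 18420 + \frac{2036}{10543}\right) + 44294} = \sqrt{\left(-239570520 + \frac{2036}{10543}\right) + 44294} = \sqrt{- \frac{2525791990324}{10543} + 44294} = \sqrt{- \frac{2525324998682}{10543}} = \frac{i \sqrt{26624501461104326}}{10543}$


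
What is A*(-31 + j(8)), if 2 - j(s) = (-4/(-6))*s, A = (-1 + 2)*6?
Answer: -206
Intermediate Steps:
A = 6 (A = 1*6 = 6)
j(s) = 2 - 2*s/3 (j(s) = 2 - (-4/(-6))*s = 2 - (-4*(-⅙))*s = 2 - 2*s/3)
A*(-31 + j(8)) = 6*(-31 + (2 - ⅔*8)) = 6*(-31 + (2 - 16/3)) = 6*(-31 - 10/3) = 6*(-103/3) = -206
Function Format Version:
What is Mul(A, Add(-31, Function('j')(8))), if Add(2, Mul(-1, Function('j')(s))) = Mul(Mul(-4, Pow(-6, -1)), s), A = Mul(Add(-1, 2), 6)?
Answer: -206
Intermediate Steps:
A = 6 (A = Mul(1, 6) = 6)
Function('j')(s) = Add(2, Mul(Rational(-2, 3), s)) (Function('j')(s) = Add(2, Mul(-1, Mul(Mul(-4, Pow(-6, -1)), s))) = Add(2, Mul(-1, Mul(Mul(-4, Rational(-1, 6)), s))) = Add(2, Mul(-1, Mul(Rational(2, 3), s))) = Add(2, Mul(Rational(-2, 3), s)))
Mul(A, Add(-31, Function('j')(8))) = Mul(6, Add(-31, Add(2, Mul(Rational(-2, 3), 8)))) = Mul(6, Add(-31, Add(2, Rational(-16, 3)))) = Mul(6, Add(-31, Rational(-10, 3))) = Mul(6, Rational(-103, 3)) = -206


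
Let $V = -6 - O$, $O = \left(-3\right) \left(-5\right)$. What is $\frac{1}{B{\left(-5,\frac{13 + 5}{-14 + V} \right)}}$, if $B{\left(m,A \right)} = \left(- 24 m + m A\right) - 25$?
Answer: $\frac{7}{683} \approx 0.010249$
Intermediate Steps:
$O = 15$
$V = -21$ ($V = -6 - 15 = -21$)
$B{\left(m,A \right)} = -25 - 24 m + A m$ ($B{\left(m,A \right)} = \left(- 24 m + A m\right) - 25 = -25 - 24 m + A m$)
$\frac{1}{B{\left(-5,\frac{13 + 5}{-14 + V} \right)}} = \frac{1}{-25 - -120 + \frac{13 + 5}{-14 - 21} \left(-5\right)} = \frac{1}{-25 + 120 + \frac{18}{-35} \left(-5\right)} = \frac{1}{-25 + 120 + 18 \left(- \frac{1}{35}\right) \left(-5\right)} = \frac{1}{-25 + 120 - - \frac{18}{7}} = \frac{1}{-25 + 120 + \frac{18}{7}} = \frac{1}{\frac{683}{7}} = \frac{7}{683}$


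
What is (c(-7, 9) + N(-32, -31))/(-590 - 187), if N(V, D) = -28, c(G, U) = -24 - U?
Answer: 61/777 ≈ 0.078507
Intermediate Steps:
(c(-7, 9) + N(-32, -31))/(-590 - 187) = ((-24 - 1*9) - 28)/(-590 - 187) = ((-24 - 9) - 28)/(-777) = -(-33 - 28)/777 = -1/777*(-61) = 61/777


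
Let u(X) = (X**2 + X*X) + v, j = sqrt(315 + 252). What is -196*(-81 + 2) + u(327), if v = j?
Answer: 229342 + 9*sqrt(7) ≈ 2.2937e+5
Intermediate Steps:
j = 9*sqrt(7) (j = sqrt(567) = 9*sqrt(7) ≈ 23.812)
v = 9*sqrt(7) ≈ 23.812
u(X) = 2*X**2 + 9*sqrt(7) (u(X) = (X**2 + X*X) + 9*sqrt(7) = (X**2 + X**2) + 9*sqrt(7) = 2*X**2 + 9*sqrt(7))
-196*(-81 + 2) + u(327) = -196*(-81 + 2) + (2*327**2 + 9*sqrt(7)) = -196*(-79) + (2*106929 + 9*sqrt(7)) = 15484 + (213858 + 9*sqrt(7)) = 229342 + 9*sqrt(7)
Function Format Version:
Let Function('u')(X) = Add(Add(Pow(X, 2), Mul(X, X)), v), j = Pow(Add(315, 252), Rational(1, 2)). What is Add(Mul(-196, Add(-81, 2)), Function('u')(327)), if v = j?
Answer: Add(229342, Mul(9, Pow(7, Rational(1, 2)))) ≈ 2.2937e+5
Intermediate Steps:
j = Mul(9, Pow(7, Rational(1, 2))) (j = Pow(567, Rational(1, 2)) = Mul(9, Pow(7, Rational(1, 2))) ≈ 23.812)
v = Mul(9, Pow(7, Rational(1, 2))) ≈ 23.812
Function('u')(X) = Add(Mul(2, Pow(X, 2)), Mul(9, Pow(7, Rational(1, 2)))) (Function('u')(X) = Add(Add(Pow(X, 2), Mul(X, X)), Mul(9, Pow(7, Rational(1, 2)))) = Add(Add(Pow(X, 2), Pow(X, 2)), Mul(9, Pow(7, Rational(1, 2)))) = Add(Mul(2, Pow(X, 2)), Mul(9, Pow(7, Rational(1, 2)))))
Add(Mul(-196, Add(-81, 2)), Function('u')(327)) = Add(Mul(-196, Add(-81, 2)), Add(Mul(2, Pow(327, 2)), Mul(9, Pow(7, Rational(1, 2))))) = Add(Mul(-196, -79), Add(Mul(2, 106929), Mul(9, Pow(7, Rational(1, 2))))) = Add(15484, Add(213858, Mul(9, Pow(7, Rational(1, 2))))) = Add(229342, Mul(9, Pow(7, Rational(1, 2))))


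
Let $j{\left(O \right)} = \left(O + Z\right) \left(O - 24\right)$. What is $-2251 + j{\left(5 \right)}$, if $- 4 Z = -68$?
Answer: $-2669$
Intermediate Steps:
$Z = 17$ ($Z = \left(- \frac{1}{4}\right) \left(-68\right) = 17$)
$j{\left(O \right)} = \left(-24 + O\right) \left(17 + O\right)$ ($j{\left(O \right)} = \left(O + 17\right) \left(O - 24\right) = \left(17 + O\right) \left(-24 + O\right) = \left(-24 + O\right) \left(17 + O\right)$)
$-2251 + j{\left(5 \right)} = -2251 - \left(443 - 25\right) = -2251 - 418 = -2669$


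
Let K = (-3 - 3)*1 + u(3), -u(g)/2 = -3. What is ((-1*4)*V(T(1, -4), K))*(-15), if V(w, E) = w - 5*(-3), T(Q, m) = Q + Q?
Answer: 1020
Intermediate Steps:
T(Q, m) = 2*Q
u(g) = 6 (u(g) = -2*(-3) = 6)
K = 0 (K = (-3 - 3)*1 + 6 = -6*1 + 6 = -6 + 6 = 0)
V(w, E) = 15 + w (V(w, E) = w + 15 = 15 + w)
((-1*4)*V(T(1, -4), K))*(-15) = ((-1*4)*(15 + 2*1))*(-15) = -4*(15 + 2)*(-15) = -4*17*(-15) = -68*(-15) = 1020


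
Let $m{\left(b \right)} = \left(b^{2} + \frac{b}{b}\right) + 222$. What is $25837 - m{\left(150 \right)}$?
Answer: $3114$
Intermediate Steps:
$m{\left(b \right)} = 223 + b^{2}$ ($m{\left(b \right)} = \left(b^{2} + 1\right) + 222 = \left(1 + b^{2}\right) + 222 = 223 + b^{2}$)
$25837 - m{\left(150 \right)} = 25837 - \left(223 + 150^{2}\right) = 25837 - \left(223 + 22500\right) = 25837 - 22723 = 3114$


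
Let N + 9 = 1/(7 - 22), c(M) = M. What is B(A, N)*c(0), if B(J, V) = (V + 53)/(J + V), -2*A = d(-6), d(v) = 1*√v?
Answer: 0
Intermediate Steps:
d(v) = √v
A = -I*√6/2 ≈ -1.2247*I
N = -136/15 (N = -9 + 1/(7 - 22) = -9 + 1/(-15) = -9 - 1/15 = -136/15 ≈ -9.0667)
B(J, V) = (53 + V)/(J + V)
B(A, N)*c(0) = ((53 - 136/15)/(-I*√6/2 - 136/15))*0 = ((659/15)/(-136/15 - I*√6/2))*0 = (659/(15*(-136/15 - I*√6/2)))*0 = 0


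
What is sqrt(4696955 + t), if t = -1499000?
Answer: sqrt(3197955) ≈ 1788.3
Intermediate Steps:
sqrt(4696955 + t) = sqrt(4696955 - 1499000) = sqrt(3197955)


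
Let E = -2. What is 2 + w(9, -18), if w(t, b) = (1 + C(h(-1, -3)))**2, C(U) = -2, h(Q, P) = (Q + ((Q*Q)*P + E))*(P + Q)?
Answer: 3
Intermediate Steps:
h(Q, P) = (P + Q)*(-2 + Q + P*Q**2) (h(Q, P) = (Q + ((Q*Q)*P - 2))*(P + Q) = (Q + (Q**2*P - 2))*(P + Q) = (Q + (P*Q**2 - 2))*(P + Q) = (Q + (-2 + P*Q**2))*(P + Q) = (-2 + Q + P*Q**2)*(P + Q) = (P + Q)*(-2 + Q + P*Q**2))
w(t, b) = 1 (w(t, b) = (1 - 2)**2 = (-1)**2 = 1)
2 + w(9, -18) = 2 + 1 = 3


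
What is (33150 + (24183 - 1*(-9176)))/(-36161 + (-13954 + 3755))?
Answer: -66509/46360 ≈ -1.4346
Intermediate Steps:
(33150 + (24183 - 1*(-9176)))/(-36161 + (-13954 + 3755)) = (33150 + (24183 + 9176))/(-36161 - 10199) = (33150 + 33359)/(-46360) = 66509*(-1/46360) = -66509/46360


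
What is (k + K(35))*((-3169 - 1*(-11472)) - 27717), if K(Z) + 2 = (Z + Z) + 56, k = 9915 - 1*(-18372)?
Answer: -551571154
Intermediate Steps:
k = 28287 (k = 9915 + 18372 = 28287)
K(Z) = 54 + 2*Z (K(Z) = -2 + ((Z + Z) + 56) = -2 + (2*Z + 56) = -2 + (56 + 2*Z) = 54 + 2*Z)
(k + K(35))*((-3169 - 1*(-11472)) - 27717) = (28287 + (54 + 2*35))*((-3169 - 1*(-11472)) - 27717) = (28287 + (54 + 70))*((-3169 + 11472) - 27717) = (28287 + 124)*(8303 - 27717) = 28411*(-19414) = -551571154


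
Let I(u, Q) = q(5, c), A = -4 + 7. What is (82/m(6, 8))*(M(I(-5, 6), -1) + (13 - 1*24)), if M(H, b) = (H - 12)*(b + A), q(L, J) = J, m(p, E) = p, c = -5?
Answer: -615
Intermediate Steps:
A = 3
I(u, Q) = -5
M(H, b) = (-12 + H)*(3 + b) (M(H, b) = (H - 12)*(b + 3) = (-12 + H)*(3 + b))
(82/m(6, 8))*(M(I(-5, 6), -1) + (13 - 1*24)) = (82/6)*((-36 - 12*(-1) + 3*(-5) - 5*(-1)) + (13 - 1*24)) = (82*(1/6))*((-36 + 12 - 15 + 5) + (13 - 24)) = 41*(-34 - 11)/3 = (41/3)*(-45) = -615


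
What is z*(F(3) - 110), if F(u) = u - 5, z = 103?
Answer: -11536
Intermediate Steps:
F(u) = -5 + u
z*(F(3) - 110) = 103*((-5 + 3) - 110) = 103*(-2 - 110) = 103*(-112) = -11536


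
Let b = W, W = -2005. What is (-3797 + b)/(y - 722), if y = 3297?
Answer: -5802/2575 ≈ -2.2532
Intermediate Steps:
b = -2005
(-3797 + b)/(y - 722) = (-3797 - 2005)/(3297 - 722) = -5802/2575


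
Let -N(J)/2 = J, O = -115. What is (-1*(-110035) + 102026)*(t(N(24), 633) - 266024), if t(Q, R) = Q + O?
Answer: -56447881407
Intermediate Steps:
N(J) = -2*J
t(Q, R) = -115 + Q (t(Q, R) = Q - 115 = -115 + Q)
(-1*(-110035) + 102026)*(t(N(24), 633) - 266024) = (-1*(-110035) + 102026)*((-115 - 2*24) - 266024) = (110035 + 102026)*((-115 - 48) - 266024) = 212061*(-163 - 266024) = 212061*(-266187) = -56447881407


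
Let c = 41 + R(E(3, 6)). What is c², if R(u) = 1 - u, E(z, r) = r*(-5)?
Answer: 5184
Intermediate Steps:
E(z, r) = -5*r
c = 72 (c = 41 + (1 - (-5)*6) = 41 + (1 - 1*(-30)) = 41 + (1 + 30) = 41 + 31 = 72)
c² = 72² = 5184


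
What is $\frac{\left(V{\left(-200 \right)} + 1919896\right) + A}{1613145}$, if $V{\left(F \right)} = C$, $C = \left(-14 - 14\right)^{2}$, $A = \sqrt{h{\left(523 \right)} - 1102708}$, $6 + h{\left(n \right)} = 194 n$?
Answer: $\frac{384136}{322629} + \frac{2 i \sqrt{250313}}{1613145} \approx 1.1906 + 0.0006203 i$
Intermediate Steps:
$h{\left(n \right)} = -6 + 194 n$
$A = 2 i \sqrt{250313}$ ($A = \sqrt{\left(-6 + 194 \cdot 523\right) - 1102708} = \sqrt{\left(-6 + 101462\right) - 1102708} = \sqrt{101456 - 1102708} = \sqrt{-1001252} = 2 i \sqrt{250313} \approx 1000.6 i$)
$C = 784$ ($C = \left(-28\right)^{2} = 784$)
$V{\left(F \right)} = 784$
$\frac{\left(V{\left(-200 \right)} + 1919896\right) + A}{1613145} = \frac{\left(784 + 1919896\right) + 2 i \sqrt{250313}}{1613145} = \left(1920680 + 2 i \sqrt{250313}\right) \frac{1}{1613145} = \frac{384136}{322629} + \frac{2 i \sqrt{250313}}{1613145}$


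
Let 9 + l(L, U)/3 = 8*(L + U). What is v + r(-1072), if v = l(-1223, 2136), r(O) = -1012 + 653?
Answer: 21526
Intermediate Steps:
r(O) = -359
l(L, U) = -27 + 24*L + 24*U (l(L, U) = -27 + 3*(8*(L + U)) = -27 + 3*(8*L + 8*U) = -27 + (24*L + 24*U) = -27 + 24*L + 24*U)
v = 21885 (v = -27 + 24*(-1223) + 24*2136 = -27 - 29352 + 51264 = 21885)
v + r(-1072) = 21885 - 359 = 21526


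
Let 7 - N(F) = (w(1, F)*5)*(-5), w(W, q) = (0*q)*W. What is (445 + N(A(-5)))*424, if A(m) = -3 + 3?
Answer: 191648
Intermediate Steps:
w(W, q) = 0 (w(W, q) = 0*W = 0)
A(m) = 0
N(F) = 7 (N(F) = 7 - 0*5*(-5) = 7 - 0*(-5) = 7 - 1*0 = 7 + 0 = 7)
(445 + N(A(-5)))*424 = (445 + 7)*424 = 452*424 = 191648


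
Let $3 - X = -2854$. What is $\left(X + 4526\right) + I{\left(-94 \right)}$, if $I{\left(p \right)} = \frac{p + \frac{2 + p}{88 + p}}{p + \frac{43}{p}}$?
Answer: $\frac{196683155}{26637} \approx 7383.8$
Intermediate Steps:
$X = 2857$ ($X = 3 - -2854 = 3 + 2854 = 2857$)
$I{\left(p \right)} = \frac{p + \frac{2 + p}{88 + p}}{p + \frac{43}{p}}$
$\left(X + 4526\right) + I{\left(-94 \right)} = \left(2857 + 4526\right) - \frac{94 \left(2 + \left(-94\right)^{2} + 89 \left(-94\right)\right)}{3784 + \left(-94\right)^{3} + 43 \left(-94\right) + 88 \left(-94\right)^{2}} = 7383 - \frac{94 \left(2 + 8836 - 8366\right)}{3784 - 830584 - 4042 + 88 \cdot 8836} = 7383 - 94 \frac{1}{3784 - 830584 - 4042 + 777568} \cdot 472 = 7383 - 94 \frac{1}{-53274} \cdot 472 = 7383 - \left(- \frac{47}{26637}\right) 472 = 7383 + \frac{22184}{26637} = \frac{196683155}{26637}$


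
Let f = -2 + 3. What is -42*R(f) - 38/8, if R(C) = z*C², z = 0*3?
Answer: -19/4 ≈ -4.7500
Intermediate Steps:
z = 0
f = 1
R(C) = 0 (R(C) = 0*C² = 0)
-42*R(f) - 38/8 = -42*0 - 38/8 = 0 - 38*⅛ = 0 - 19/4 = -19/4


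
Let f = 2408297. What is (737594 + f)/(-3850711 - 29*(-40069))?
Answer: -3145891/2688710 ≈ -1.1700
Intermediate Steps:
(737594 + f)/(-3850711 - 29*(-40069)) = (737594 + 2408297)/(-3850711 - 29*(-40069)) = 3145891/(-3850711 + 1162001) = 3145891/(-2688710) = 3145891*(-1/2688710) = -3145891/2688710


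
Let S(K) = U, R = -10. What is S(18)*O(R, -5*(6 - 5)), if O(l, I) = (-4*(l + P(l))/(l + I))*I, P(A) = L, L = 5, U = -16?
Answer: -320/3 ≈ -106.67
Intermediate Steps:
S(K) = -16
P(A) = 5
O(l, I) = -4*I*(5 + l)/(I + l) (O(l, I) = (-4*(l + 5)/(l + I))*I = (-4*(5 + l)/(I + l))*I = -4*I*(5 + l)/(I + l))
S(18)*O(R, -5*(6 - 5)) = -(-64)*(-5*(6 - 5))*(5 - 10)/(-5*(6 - 5) - 10) = -(-64)*(-5*1)*(-5)/(-5*1 - 10) = -(-64)*(-5)*(-5)/(-5 - 10) = -(-64)*(-5)*(-5)/(-15) = -(-64)*(-5)*(-1)*(-5)/15 = -16*20/3 = -320/3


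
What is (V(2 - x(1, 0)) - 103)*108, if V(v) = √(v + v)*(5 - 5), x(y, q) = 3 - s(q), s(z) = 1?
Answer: -11124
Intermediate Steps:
x(y, q) = 2 (x(y, q) = 3 - 1*1 = 3 - 1 = 2)
V(v) = 0 (V(v) = √(2*v)*0 = (√2*√v)*0 = 0)
(V(2 - x(1, 0)) - 103)*108 = (0 - 103)*108 = -103*108 = -11124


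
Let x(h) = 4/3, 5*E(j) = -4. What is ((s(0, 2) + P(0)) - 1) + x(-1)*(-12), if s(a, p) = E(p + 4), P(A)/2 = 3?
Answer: -59/5 ≈ -11.800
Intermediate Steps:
E(j) = -⅘ (E(j) = (⅕)*(-4) = -⅘)
P(A) = 6 (P(A) = 2*3 = 6)
s(a, p) = -⅘
x(h) = 4/3 (x(h) = 4*(⅓) = 4/3)
((s(0, 2) + P(0)) - 1) + x(-1)*(-12) = ((-⅘ + 6) - 1) + (4/3)*(-12) = (26/5 - 1) - 16 = 21/5 - 16 = -59/5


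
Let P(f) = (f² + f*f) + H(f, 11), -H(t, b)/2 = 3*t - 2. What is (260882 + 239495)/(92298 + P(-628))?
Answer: 500377/884838 ≈ 0.56550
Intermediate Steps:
H(t, b) = 4 - 6*t (H(t, b) = -2*(3*t - 2) = -2*(-2 + 3*t) = 4 - 6*t)
P(f) = 4 - 6*f + 2*f² (P(f) = (f² + f*f) + (4 - 6*f) = (f² + f²) + (4 - 6*f) = 2*f² + (4 - 6*f) = 4 - 6*f + 2*f²)
(260882 + 239495)/(92298 + P(-628)) = (260882 + 239495)/(92298 + (4 - 6*(-628) + 2*(-628)²)) = 500377/(92298 + (4 + 3768 + 2*394384)) = 500377/(92298 + (4 + 3768 + 788768)) = 500377/(92298 + 792540) = 500377/884838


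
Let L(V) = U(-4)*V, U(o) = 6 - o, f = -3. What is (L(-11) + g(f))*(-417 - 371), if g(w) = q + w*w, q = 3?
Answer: 77224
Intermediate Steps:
g(w) = 3 + w² (g(w) = 3 + w*w = 3 + w²)
L(V) = 10*V (L(V) = (6 - 1*(-4))*V = (6 + 4)*V = 10*V)
(L(-11) + g(f))*(-417 - 371) = (10*(-11) + (3 + (-3)²))*(-417 - 371) = (-110 + (3 + 9))*(-788) = (-110 + 12)*(-788) = -98*(-788) = 77224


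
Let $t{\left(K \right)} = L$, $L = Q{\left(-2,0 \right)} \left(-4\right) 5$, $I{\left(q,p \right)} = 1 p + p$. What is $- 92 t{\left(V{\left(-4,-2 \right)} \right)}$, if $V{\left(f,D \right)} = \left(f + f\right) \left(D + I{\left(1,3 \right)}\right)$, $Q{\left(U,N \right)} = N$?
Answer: $0$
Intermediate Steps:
$I{\left(q,p \right)} = 2 p$ ($I{\left(q,p \right)} = p + p = 2 p$)
$V{\left(f,D \right)} = 2 f \left(6 + D\right)$ ($V{\left(f,D \right)} = \left(f + f\right) \left(D + 2 \cdot 3\right) = 2 f \left(D + 6\right) = 2 f \left(6 + D\right)$)
$L = 0$ ($L = 0 \left(-4\right) 5 = 0 \cdot 5 = 0$)
$t{\left(K \right)} = 0$
$- 92 t{\left(V{\left(-4,-2 \right)} \right)} = \left(-92\right) 0 = 0$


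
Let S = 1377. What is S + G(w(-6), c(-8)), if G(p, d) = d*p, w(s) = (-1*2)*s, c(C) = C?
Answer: 1281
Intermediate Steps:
w(s) = -2*s
S + G(w(-6), c(-8)) = 1377 - (-16)*(-6) = 1377 - 8*12 = 1377 - 96 = 1281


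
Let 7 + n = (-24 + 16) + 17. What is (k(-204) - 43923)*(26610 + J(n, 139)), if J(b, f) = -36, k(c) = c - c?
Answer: -1167209802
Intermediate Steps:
k(c) = 0
n = 2 (n = -7 + ((-24 + 16) + 17) = -7 + (-8 + 17) = -7 + 9 = 2)
(k(-204) - 43923)*(26610 + J(n, 139)) = (0 - 43923)*(26610 - 36) = -43923*26574 = -1167209802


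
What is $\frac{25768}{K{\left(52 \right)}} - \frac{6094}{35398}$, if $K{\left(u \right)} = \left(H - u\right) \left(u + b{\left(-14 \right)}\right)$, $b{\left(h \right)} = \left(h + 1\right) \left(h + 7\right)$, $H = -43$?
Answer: $- \frac{45223757}{21858265} \approx -2.069$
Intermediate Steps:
$b{\left(h \right)} = \left(1 + h\right) \left(7 + h\right)$
$K{\left(u \right)} = \left(-43 - u\right) \left(91 + u\right)$ ($K{\left(u \right)} = \left(-43 - u\right) \left(u + \left(7 + \left(-14\right)^{2} + 8 \left(-14\right)\right)\right) = \left(-43 - u\right) \left(u + \left(7 + 196 - 112\right)\right) = \left(-43 - u\right) \left(u + 91\right) = \left(-43 - u\right) \left(91 + u\right)$)
$\frac{25768}{K{\left(52 \right)}} - \frac{6094}{35398} = \frac{25768}{-3913 - 52^{2} - 6968} - \frac{6094}{35398} = \frac{25768}{-3913 - 2704 - 6968} - \frac{277}{1609} = \frac{25768}{-13585} - \frac{277}{1609} = 25768 \left(- \frac{1}{13585}\right) - \frac{277}{1609} = - \frac{25768}{13585} - \frac{277}{1609} = - \frac{45223757}{21858265}$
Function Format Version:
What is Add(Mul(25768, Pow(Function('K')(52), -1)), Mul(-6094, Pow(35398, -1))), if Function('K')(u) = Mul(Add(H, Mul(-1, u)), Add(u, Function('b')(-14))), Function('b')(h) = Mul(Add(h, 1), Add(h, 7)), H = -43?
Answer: Rational(-45223757, 21858265) ≈ -2.0690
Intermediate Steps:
Function('b')(h) = Mul(Add(1, h), Add(7, h))
Function('K')(u) = Mul(Add(-43, Mul(-1, u)), Add(91, u)) (Function('K')(u) = Mul(Add(-43, Mul(-1, u)), Add(u, Add(7, Pow(-14, 2), Mul(8, -14)))) = Mul(Add(-43, Mul(-1, u)), Add(u, Add(7, 196, -112))) = Mul(Add(-43, Mul(-1, u)), Add(u, 91)) = Mul(Add(-43, Mul(-1, u)), Add(91, u)))
Add(Mul(25768, Pow(Function('K')(52), -1)), Mul(-6094, Pow(35398, -1))) = Add(Mul(25768, Pow(Add(-3913, Mul(-1, Pow(52, 2)), Mul(-134, 52)), -1)), Mul(-6094, Pow(35398, -1))) = Add(Mul(25768, Pow(Add(-3913, Mul(-1, 2704), -6968), -1)), Mul(-6094, Rational(1, 35398))) = Add(Mul(25768, Pow(Add(-3913, -2704, -6968), -1)), Rational(-277, 1609)) = Add(Mul(25768, Pow(-13585, -1)), Rational(-277, 1609)) = Add(Mul(25768, Rational(-1, 13585)), Rational(-277, 1609)) = Add(Rational(-25768, 13585), Rational(-277, 1609)) = Rational(-45223757, 21858265)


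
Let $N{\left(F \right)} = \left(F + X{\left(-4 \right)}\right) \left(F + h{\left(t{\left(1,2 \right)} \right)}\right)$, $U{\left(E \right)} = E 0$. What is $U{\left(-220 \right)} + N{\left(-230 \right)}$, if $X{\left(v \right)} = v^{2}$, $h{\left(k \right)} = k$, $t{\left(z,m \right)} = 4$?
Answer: $48364$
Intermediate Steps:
$U{\left(E \right)} = 0$
$N{\left(F \right)} = \left(4 + F\right) \left(16 + F\right)$ ($N{\left(F \right)} = \left(F + \left(-4\right)^{2}\right) \left(F + 4\right) = \left(F + 16\right) \left(4 + F\right) = \left(16 + F\right) \left(4 + F\right) = \left(4 + F\right) \left(16 + F\right)$)
$U{\left(-220 \right)} + N{\left(-230 \right)} = 0 + \left(64 + \left(-230\right)^{2} + 20 \left(-230\right)\right) = 0 + \left(64 + 52900 - 4600\right) = 0 + 48364 = 48364$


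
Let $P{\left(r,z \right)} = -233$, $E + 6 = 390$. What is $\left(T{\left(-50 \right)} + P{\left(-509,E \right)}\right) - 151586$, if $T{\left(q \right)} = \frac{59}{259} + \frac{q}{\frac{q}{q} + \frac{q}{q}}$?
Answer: $- \frac{39327537}{259} \approx -1.5184 \cdot 10^{5}$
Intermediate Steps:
$E = 384$ ($E = -6 + 390 = 384$)
$T{\left(q \right)} = \frac{59}{259} + \frac{q}{2}$ ($T{\left(q \right)} = 59 \cdot \frac{1}{259} + \frac{q}{1 + 1} = \frac{59}{259} + \frac{q}{2}$)
$\left(T{\left(-50 \right)} + P{\left(-509,E \right)}\right) - 151586 = \left(\left(\frac{59}{259} + \frac{1}{2} \left(-50\right)\right) - 233\right) - 151586 = \left(\left(\frac{59}{259} - 25\right) - 233\right) - 151586 = \left(- \frac{6416}{259} - 233\right) - 151586 = - \frac{66763}{259} - 151586 = - \frac{39327537}{259}$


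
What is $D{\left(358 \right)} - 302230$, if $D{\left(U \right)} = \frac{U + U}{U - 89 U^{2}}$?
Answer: $- \frac{9629350032}{31861} \approx -3.0223 \cdot 10^{5}$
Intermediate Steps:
$D{\left(U \right)} = \frac{2 U}{U - 89 U^{2}}$
$D{\left(358 \right)} - 302230 = - \frac{2}{-1 + 89 \cdot 358} - 302230 = - \frac{2}{-1 + 31862} - 302230 = - \frac{2}{31861} - 302230 = - \frac{9629350032}{31861}$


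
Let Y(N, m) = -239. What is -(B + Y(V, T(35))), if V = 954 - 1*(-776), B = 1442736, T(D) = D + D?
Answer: -1442497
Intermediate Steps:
T(D) = 2*D
V = 1730 (V = 954 + 776 = 1730)
-(B + Y(V, T(35))) = -(1442736 - 239) = -1*1442497 = -1442497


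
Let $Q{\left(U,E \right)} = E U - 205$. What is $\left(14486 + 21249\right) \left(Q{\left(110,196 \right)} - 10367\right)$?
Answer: $392656180$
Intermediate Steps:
$Q{\left(U,E \right)} = -205 + E U$
$\left(14486 + 21249\right) \left(Q{\left(110,196 \right)} - 10367\right) = \left(14486 + 21249\right) \left(\left(-205 + 196 \cdot 110\right) - 10367\right) = 35735 \left(\left(-205 + 21560\right) - 10367\right) = 35735 \left(21355 - 10367\right) = 35735 \cdot 10988 = 392656180$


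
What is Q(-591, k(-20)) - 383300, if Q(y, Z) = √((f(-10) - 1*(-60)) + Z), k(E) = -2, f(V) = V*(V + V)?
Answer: -383300 + √258 ≈ -3.8328e+5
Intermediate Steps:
f(V) = 2*V² (f(V) = V*(2*V) = 2*V²)
Q(y, Z) = √(260 + Z) (Q(y, Z) = √((2*(-10)² - 1*(-60)) + Z) = √((2*100 + 60) + Z) = √((200 + 60) + Z) = √(260 + Z))
Q(-591, k(-20)) - 383300 = √(260 - 2) - 383300 = √258 - 383300 = -383300 + √258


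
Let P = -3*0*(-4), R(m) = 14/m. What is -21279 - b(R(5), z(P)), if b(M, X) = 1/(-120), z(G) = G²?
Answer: -2553479/120 ≈ -21279.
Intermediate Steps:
P = 0 (P = 0*(-4) = 0)
b(M, X) = -1/120
-21279 - b(R(5), z(P)) = -21279 - 1*(-1/120) = -21279 + 1/120 = -2553479/120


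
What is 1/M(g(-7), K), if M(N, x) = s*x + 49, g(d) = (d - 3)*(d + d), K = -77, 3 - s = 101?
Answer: 1/7595 ≈ 0.00013167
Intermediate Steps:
s = -98 (s = 3 - 1*101 = 3 - 101 = -98)
g(d) = 2*d*(-3 + d) (g(d) = (-3 + d)*(2*d) = 2*d*(-3 + d))
M(N, x) = 49 - 98*x (M(N, x) = -98*x + 49 = 49 - 98*x)
1/M(g(-7), K) = 1/(49 - 98*(-77)) = 1/(49 + 7546) = 1/7595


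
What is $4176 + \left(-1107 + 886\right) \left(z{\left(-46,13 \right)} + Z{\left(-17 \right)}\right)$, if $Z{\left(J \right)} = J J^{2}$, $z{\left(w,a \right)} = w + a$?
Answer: $1097242$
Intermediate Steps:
$z{\left(w,a \right)} = a + w$
$Z{\left(J \right)} = J^{3}$
$4176 + \left(-1107 + 886\right) \left(z{\left(-46,13 \right)} + Z{\left(-17 \right)}\right) = 4176 + \left(-1107 + 886\right) \left(\left(13 - 46\right) + \left(-17\right)^{3}\right) = 4176 - 221 \left(-33 - 4913\right) = 4176 - -1093066 = 4176 + 1093066 = 1097242$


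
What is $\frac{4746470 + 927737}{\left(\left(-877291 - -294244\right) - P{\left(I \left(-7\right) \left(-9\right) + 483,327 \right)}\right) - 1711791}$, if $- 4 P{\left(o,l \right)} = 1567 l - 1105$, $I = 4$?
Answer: $- \frac{5674207}{2167012} \approx -2.6184$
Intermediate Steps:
$P{\left(o,l \right)} = \frac{1105}{4} - \frac{1567 l}{4}$ ($P{\left(o,l \right)} = - \frac{1567 l - 1105}{4} = - \frac{-1105 + 1567 l}{4} = \frac{1105}{4} - \frac{1567 l}{4}$)
$\frac{4746470 + 927737}{\left(\left(-877291 - -294244\right) - P{\left(I \left(-7\right) \left(-9\right) + 483,327 \right)}\right) - 1711791} = \frac{4746470 + 927737}{\left(\left(-877291 - -294244\right) - \left(\frac{1105}{4} - \frac{512409}{4}\right)\right) - 1711791} = \frac{5674207}{\left(\left(-877291 + 294244\right) - \left(\frac{1105}{4} - \frac{512409}{4}\right)\right) - 1711791} = \frac{5674207}{\left(-583047 - -127826\right) - 1711791} = \frac{5674207}{\left(-583047 + 127826\right) - 1711791} = \frac{5674207}{-455221 - 1711791} = \frac{5674207}{-2167012} = 5674207 \left(- \frac{1}{2167012}\right) = - \frac{5674207}{2167012}$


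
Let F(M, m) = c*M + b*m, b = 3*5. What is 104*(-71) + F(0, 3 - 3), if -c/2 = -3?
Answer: -7384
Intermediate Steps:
c = 6 (c = -2*(-3) = 6)
b = 15
F(M, m) = 6*M + 15*m
104*(-71) + F(0, 3 - 3) = 104*(-71) + (6*0 + 15*(3 - 3)) = -7384 + (0 + 15*0) = -7384 + (0 + 0) = -7384 + 0 = -7384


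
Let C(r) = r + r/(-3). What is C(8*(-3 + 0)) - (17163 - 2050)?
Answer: -15129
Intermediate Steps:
C(r) = 2*r/3 (C(r) = r + r*(-1/3) = r - r/3 = 2*r/3)
C(8*(-3 + 0)) - (17163 - 2050) = 2*(8*(-3 + 0))/3 - (17163 - 2050) = 2*(8*(-3))/3 - 1*15113 = (2/3)*(-24) - 15113 = -16 - 15113 = -15129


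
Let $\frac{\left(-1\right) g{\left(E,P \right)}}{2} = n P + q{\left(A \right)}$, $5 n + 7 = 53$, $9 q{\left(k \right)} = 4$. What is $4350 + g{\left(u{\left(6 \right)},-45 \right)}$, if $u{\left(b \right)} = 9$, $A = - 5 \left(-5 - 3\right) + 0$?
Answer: $\frac{46594}{9} \approx 5177.1$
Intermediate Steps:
$A = 40$ ($A = - 5 \left(-5 - 3\right) + 0 = \left(-5\right) \left(-8\right) + 0 = 40 + 0 = 40$)
$q{\left(k \right)} = \frac{4}{9}$ ($q{\left(k \right)} = \frac{1}{9} \cdot 4 = \frac{4}{9}$)
$n = \frac{46}{5}$ ($n = - \frac{7}{5} + \frac{1}{5} \cdot 53 = - \frac{7}{5} + \frac{53}{5} = \frac{46}{5} \approx 9.2$)
$g{\left(E,P \right)} = - \frac{8}{9} - \frac{92 P}{5}$ ($g{\left(E,P \right)} = - 2 \left(\frac{46 P}{5} + \frac{4}{9}\right) = - 2 \left(\frac{4}{9} + \frac{46 P}{5}\right) = - \frac{8}{9} - \frac{92 P}{5}$)
$4350 + g{\left(u{\left(6 \right)},-45 \right)} = 4350 - - \frac{7444}{9} = 4350 + \left(- \frac{8}{9} + 828\right) = 4350 + \frac{7444}{9} = \frac{46594}{9}$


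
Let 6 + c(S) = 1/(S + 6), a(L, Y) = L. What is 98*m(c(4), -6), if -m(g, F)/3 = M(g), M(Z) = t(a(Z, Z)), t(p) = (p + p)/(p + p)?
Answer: -294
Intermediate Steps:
t(p) = 1 (t(p) = (2*p)/((2*p)) = (2*p)*(1/(2*p)) = 1)
M(Z) = 1
c(S) = -6 + 1/(6 + S) (c(S) = -6 + 1/(S + 6) = -6 + 1/(6 + S))
m(g, F) = -3 (m(g, F) = -3*1 = -3)
98*m(c(4), -6) = 98*(-3) = -294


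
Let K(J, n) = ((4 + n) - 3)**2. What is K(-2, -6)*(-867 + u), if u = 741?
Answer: -3150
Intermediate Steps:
K(J, n) = (1 + n)**2
K(-2, -6)*(-867 + u) = (1 - 6)**2*(-867 + 741) = (-5)**2*(-126) = 25*(-126) = -3150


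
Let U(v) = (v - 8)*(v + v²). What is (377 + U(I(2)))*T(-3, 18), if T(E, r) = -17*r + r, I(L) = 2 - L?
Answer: -108576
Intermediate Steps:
U(v) = (-8 + v)*(v + v²)
T(E, r) = -16*r
(377 + U(I(2)))*T(-3, 18) = (377 + (2 - 1*2)*(-8 + (2 - 1*2)² - 7*(2 - 1*2)))*(-16*18) = (377 + (2 - 2)*(-8 + (2 - 2)² - 7*(2 - 2)))*(-288) = (377 + 0*(-8 + 0² - 7*0))*(-288) = (377 + 0*(-8 + 0 + 0))*(-288) = (377 + 0*(-8))*(-288) = (377 + 0)*(-288) = 377*(-288) = -108576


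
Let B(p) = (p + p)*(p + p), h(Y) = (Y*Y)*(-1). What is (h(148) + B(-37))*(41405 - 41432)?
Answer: 443556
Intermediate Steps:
h(Y) = -Y² (h(Y) = Y²*(-1) = -Y²)
B(p) = 4*p² (B(p) = (2*p)*(2*p) = 4*p²)
(h(148) + B(-37))*(41405 - 41432) = (-1*148² + 4*(-37)²)*(41405 - 41432) = (-1*21904 + 4*1369)*(-27) = (-21904 + 5476)*(-27) = -16428*(-27) = 443556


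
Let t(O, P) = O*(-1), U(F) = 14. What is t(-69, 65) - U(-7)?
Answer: 55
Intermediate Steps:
t(O, P) = -O
t(-69, 65) - U(-7) = -1*(-69) - 1*14 = 69 - 14 = 55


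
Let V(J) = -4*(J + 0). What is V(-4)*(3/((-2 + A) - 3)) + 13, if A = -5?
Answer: 41/5 ≈ 8.2000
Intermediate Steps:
V(J) = -4*J
V(-4)*(3/((-2 + A) - 3)) + 13 = (-4*(-4))*(3/((-2 - 5) - 3)) + 13 = 16*(3/(-7 - 3)) + 13 = 16*(3/(-10)) + 13 = 16*(3*(-⅒)) + 13 = 16*(-3/10) + 13 = -24/5 + 13 = 41/5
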